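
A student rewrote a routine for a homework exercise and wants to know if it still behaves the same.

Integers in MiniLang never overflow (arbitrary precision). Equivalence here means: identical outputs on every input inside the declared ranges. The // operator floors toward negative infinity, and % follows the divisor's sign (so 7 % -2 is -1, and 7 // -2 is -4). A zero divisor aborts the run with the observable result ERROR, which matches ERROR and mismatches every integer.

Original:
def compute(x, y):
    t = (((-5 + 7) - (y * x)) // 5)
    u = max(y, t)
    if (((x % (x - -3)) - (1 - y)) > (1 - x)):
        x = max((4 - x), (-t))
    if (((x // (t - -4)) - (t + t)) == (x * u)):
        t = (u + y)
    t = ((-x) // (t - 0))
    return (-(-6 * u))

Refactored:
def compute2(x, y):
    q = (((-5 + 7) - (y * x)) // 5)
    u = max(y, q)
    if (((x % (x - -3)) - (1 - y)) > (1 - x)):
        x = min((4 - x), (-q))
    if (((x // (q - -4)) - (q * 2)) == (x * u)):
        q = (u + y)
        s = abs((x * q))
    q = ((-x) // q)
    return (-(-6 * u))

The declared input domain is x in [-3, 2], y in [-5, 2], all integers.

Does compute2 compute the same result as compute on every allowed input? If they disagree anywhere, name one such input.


On input x=1, y=1, compute returns ERROR while compute2 returns 6.
verdict: not equivalent; witness: x=1, y=1


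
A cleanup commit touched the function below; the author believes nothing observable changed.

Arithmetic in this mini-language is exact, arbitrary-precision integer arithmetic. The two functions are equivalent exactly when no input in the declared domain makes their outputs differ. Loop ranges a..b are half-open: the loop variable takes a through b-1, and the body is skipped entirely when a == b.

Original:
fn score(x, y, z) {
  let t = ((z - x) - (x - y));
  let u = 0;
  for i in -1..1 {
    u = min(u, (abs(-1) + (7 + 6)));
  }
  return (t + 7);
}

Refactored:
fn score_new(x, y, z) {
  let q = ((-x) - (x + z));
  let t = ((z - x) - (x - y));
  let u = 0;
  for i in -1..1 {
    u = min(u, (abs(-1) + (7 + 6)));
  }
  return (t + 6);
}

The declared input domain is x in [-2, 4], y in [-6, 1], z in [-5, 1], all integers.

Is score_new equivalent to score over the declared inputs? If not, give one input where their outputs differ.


Try x=-2, y=-6, z=-5.
score: t=-7, then u=0, then (i=-1), then u=0, then (i=0), then u=0, then returns 0
score_new: q=9, then t=-7, then u=0, then (i=-1), then u=0, then (i=0), then u=0, then returns -1
0 against -1: the behavior changed.
verdict: not equivalent; witness: x=-2, y=-6, z=-5


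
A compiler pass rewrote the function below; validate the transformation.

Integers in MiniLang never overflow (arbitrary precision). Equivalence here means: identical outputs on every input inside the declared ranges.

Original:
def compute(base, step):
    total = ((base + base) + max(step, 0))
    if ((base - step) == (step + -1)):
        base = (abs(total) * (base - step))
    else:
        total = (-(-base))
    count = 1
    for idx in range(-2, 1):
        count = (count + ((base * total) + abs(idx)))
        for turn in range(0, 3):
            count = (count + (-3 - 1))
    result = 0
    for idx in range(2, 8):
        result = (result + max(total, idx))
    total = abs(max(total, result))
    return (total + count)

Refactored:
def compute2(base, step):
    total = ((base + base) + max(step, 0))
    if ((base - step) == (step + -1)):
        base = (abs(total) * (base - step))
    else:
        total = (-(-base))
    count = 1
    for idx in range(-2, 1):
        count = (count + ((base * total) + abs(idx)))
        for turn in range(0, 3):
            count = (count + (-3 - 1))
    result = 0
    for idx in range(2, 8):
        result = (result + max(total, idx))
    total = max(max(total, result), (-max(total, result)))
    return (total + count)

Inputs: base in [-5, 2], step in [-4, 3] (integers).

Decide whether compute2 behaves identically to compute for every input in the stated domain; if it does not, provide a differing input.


This is a faithful refactor — min/max/abs usage differs, but the computed results match everywhere.
Spot check at base=-2, step=1 — compute: total := -3 | ((base - step) == (step + -1)): false | total := -2 | count := 1 | iter idx=-2: | count := 7 | iter turn=0: | count := 3 | iter turn=1: | count := -1 | iter turn=2: | count := -5 | iter idx=-1: | count := 0 | iter turn=0: | count := -4 | iter turn=1: | count := -8 | iter turn=2: | count := -12 | iter idx=0: | count := -8 | iter turn=0: | count := -12 | iter turn=1: | count := -16 | iter turn=2: | count := -20 | result := 0 | iter idx=2: | result := 2 | iter idx=3: | result := 5 | iter idx=4: | result := 9 | iter idx=5: | result := 14 | iter idx=6: | result := 20 | iter idx=7: | result := 27 | total := 27 | result 7. compute2: total := -3 | ((base - step) == (step + -1)): false | total := -2 | count := 1 | iter idx=-2: | count := 7 | iter turn=0: | count := 3 | iter turn=1: | count := -1 | iter turn=2: | count := -5 | iter idx=-1: | count := 0 | iter turn=0: | count := -4 | iter turn=1: | count := -8 | iter turn=2: | count := -12 | iter idx=0: | count := -8 | iter turn=0: | count := -12 | iter turn=1: | count := -16 | iter turn=2: | count := -20 | result := 0 | iter idx=2: | result := 2 | iter idx=3: | result := 5 | iter idx=4: | result := 9 | iter idx=5: | result := 14 | iter idx=6: | result := 20 | iter idx=7: | result := 27 | total := 27 | result 7. Both give 7.
An exhaustive pass over the 64 declared inputs shows identical outputs.
verdict: equivalent


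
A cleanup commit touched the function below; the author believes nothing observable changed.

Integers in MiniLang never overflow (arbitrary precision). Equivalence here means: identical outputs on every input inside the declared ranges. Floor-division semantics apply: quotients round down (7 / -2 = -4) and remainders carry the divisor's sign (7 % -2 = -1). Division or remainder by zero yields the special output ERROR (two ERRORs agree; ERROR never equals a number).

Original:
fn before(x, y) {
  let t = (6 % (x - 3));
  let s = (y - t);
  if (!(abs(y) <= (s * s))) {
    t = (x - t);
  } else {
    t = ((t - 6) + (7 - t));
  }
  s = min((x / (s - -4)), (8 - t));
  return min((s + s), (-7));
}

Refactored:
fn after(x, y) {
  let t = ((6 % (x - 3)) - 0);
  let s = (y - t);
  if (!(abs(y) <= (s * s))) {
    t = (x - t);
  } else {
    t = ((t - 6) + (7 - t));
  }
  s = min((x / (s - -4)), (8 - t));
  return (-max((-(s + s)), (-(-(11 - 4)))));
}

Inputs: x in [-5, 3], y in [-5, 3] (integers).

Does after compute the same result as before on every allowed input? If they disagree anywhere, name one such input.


Reading the diff, among the changes: constant usage differs; and arithmetic usage differs; and min/max/abs usage differs.
As a probe, take x=-2, y=-3: before runs t := -4 | s := 1 | (!(abs(y) <= (s * s))): true | t := 2 | s := -1 | result -7; after runs t := -4 | s := 1 | (!(abs(y) <= (s * s))): true | t := 2 | s := -1 | result -7; both end at -7.
Sweeping the whole domain (81 inputs) finds no disagreement.
verdict: equivalent


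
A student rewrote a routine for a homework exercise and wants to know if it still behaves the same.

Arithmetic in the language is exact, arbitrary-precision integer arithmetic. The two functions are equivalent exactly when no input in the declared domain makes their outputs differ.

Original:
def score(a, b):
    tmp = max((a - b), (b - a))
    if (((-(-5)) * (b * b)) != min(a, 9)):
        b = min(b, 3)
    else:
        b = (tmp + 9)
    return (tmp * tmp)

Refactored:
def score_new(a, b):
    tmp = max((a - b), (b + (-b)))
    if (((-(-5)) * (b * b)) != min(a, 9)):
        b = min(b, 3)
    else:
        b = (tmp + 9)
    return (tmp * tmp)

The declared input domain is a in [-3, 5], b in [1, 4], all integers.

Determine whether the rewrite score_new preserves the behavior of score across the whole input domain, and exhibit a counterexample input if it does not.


Run the pair on a=-3, b=1.
score: tmp becomes 4; next (((-(-5)) * (b * b)) != min(a, 9)) evaluates to true; next b becomes 1; next final value 16
score_new: tmp becomes 0; next (((-(-5)) * (b * b)) != min(a, 9)) evaluates to true; next b becomes 1; next final value 0
16 and 0 differ, so these are not the same function on this domain.
verdict: not equivalent; witness: a=-3, b=1


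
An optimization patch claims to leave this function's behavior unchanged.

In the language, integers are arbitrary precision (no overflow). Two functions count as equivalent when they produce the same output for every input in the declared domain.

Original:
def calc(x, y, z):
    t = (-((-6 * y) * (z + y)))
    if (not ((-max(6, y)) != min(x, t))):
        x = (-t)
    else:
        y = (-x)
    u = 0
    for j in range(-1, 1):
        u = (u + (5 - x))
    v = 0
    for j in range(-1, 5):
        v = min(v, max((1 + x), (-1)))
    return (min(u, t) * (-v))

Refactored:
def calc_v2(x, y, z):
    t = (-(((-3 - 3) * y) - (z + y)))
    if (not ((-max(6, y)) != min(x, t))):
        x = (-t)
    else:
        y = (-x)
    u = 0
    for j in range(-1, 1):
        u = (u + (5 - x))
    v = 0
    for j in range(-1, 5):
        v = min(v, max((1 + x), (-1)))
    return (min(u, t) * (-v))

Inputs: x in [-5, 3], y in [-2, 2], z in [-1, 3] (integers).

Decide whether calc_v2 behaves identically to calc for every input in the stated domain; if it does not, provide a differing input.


Not equivalent: x=-5, y=-2, z=-1 separates them (20 vs -15).
calc: t becomes 36; next (not ((-max(6, y)) != min(x, t))) evaluates to false; next y becomes 5; next u becomes 0; next at j=-1:; next u becomes 10; next at j=0:; next u becomes 20; next v becomes 0; next at j=-1:; next v becomes -1; next at j=0:; next v becomes -1; next at j=1:; next v becomes -1; next at j=2:; next v becomes -1; next at j=3:; next v becomes -1; next at j=4:; next v becomes -1; next final value 20
calc_v2: t becomes -15; next (not ((-max(6, y)) != min(x, t))) evaluates to false; next y becomes 5; next u becomes 0; next at j=-1:; next u becomes 10; next at j=0:; next u becomes 20; next v becomes 0; next at j=-1:; next v becomes -1; next at j=0:; next v becomes -1; next at j=1:; next v becomes -1; next at j=2:; next v becomes -1; next at j=3:; next v becomes -1; next at j=4:; next v becomes -1; next final value -15
verdict: not equivalent; witness: x=-5, y=-2, z=-1


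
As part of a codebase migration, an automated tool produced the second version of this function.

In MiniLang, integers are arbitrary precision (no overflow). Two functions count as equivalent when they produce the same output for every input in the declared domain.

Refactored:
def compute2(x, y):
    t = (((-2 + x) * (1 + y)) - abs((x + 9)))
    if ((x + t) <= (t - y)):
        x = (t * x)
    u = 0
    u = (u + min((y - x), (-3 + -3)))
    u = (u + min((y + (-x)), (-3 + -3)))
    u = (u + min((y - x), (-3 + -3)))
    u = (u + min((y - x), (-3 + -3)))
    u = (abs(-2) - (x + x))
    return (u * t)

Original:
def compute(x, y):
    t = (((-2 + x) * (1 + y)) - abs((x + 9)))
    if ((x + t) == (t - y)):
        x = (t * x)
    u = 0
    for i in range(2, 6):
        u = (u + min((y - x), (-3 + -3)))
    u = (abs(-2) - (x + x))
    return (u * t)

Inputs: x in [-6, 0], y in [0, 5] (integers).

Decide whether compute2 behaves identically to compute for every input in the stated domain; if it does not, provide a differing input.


Input x=-6, y=0: -154 from compute versus 1430 from compute2.
verdict: not equivalent; witness: x=-6, y=0


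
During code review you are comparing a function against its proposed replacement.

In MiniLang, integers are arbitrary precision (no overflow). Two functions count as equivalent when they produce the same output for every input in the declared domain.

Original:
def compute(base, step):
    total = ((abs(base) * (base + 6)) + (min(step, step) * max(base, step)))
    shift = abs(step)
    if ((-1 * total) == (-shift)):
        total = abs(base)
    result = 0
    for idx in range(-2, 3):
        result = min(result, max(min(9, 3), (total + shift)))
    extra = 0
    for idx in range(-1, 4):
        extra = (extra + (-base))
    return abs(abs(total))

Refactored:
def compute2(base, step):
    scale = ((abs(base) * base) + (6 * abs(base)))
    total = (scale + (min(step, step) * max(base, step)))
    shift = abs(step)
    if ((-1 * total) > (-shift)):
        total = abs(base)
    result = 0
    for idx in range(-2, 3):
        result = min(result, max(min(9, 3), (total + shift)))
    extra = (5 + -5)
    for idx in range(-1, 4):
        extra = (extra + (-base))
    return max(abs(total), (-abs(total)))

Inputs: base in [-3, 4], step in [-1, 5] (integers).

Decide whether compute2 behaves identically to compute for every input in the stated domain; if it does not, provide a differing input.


Not equivalent: base=0, step=1 separates them (0 vs 1).
compute: total := 1 | shift := 1 | ((-1 * total) == (-shift)): true | total := 0 | result := 0 | iter idx=-2: | result := 0 | iter idx=-1: | result := 0 | iter idx=0: | result := 0 | iter idx=1: | result := 0 | iter idx=2: | result := 0 | extra := 0 | iter idx=-1: | extra := 0 | iter idx=0: | extra := 0 | iter idx=1: | extra := 0 | iter idx=2: | extra := 0 | iter idx=3: | extra := 0 | result 0
compute2: scale := 0 | total := 1 | shift := 1 | ((-1 * total) > (-shift)): false | result := 0 | iter idx=-2: | result := 0 | iter idx=-1: | result := 0 | iter idx=0: | result := 0 | iter idx=1: | result := 0 | iter idx=2: | result := 0 | extra := 0 | iter idx=-1: | extra := 0 | iter idx=0: | extra := 0 | iter idx=1: | extra := 0 | iter idx=2: | extra := 0 | iter idx=3: | extra := 0 | result 1
verdict: not equivalent; witness: base=0, step=1


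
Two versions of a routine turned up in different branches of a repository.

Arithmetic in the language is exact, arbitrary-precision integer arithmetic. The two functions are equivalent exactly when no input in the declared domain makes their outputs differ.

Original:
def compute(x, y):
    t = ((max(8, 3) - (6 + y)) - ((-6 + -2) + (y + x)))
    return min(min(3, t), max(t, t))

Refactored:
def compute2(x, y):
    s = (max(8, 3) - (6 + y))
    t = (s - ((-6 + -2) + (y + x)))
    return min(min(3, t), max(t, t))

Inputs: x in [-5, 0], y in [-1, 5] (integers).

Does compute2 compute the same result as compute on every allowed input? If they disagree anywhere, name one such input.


Side by side, the visible changes include: statement counts differ; and local variable names differ.
Spot check at x=-2, y=2 — compute: t = 8; return 3. compute2: s = 0; t = 8; return 3. Both give 3.
Across all 42 domain points the two functions coincide.
verdict: equivalent


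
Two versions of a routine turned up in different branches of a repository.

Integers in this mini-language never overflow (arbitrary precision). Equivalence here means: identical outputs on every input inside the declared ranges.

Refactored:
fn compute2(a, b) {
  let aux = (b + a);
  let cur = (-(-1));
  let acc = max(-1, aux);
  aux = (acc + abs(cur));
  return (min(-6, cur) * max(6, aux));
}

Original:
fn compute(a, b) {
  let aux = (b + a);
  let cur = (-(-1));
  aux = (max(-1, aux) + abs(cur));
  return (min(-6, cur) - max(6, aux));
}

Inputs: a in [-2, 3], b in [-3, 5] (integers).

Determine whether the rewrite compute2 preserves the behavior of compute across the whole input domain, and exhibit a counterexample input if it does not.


These are not equivalent — on a=-2, b=-3 the outputs split (-12 vs -36).
compute: aux=-5, then cur=1, then aux=0, then returns -12
compute2: aux=-5, then cur=1, then acc=-1, then aux=0, then returns -36
verdict: not equivalent; witness: a=-2, b=-3


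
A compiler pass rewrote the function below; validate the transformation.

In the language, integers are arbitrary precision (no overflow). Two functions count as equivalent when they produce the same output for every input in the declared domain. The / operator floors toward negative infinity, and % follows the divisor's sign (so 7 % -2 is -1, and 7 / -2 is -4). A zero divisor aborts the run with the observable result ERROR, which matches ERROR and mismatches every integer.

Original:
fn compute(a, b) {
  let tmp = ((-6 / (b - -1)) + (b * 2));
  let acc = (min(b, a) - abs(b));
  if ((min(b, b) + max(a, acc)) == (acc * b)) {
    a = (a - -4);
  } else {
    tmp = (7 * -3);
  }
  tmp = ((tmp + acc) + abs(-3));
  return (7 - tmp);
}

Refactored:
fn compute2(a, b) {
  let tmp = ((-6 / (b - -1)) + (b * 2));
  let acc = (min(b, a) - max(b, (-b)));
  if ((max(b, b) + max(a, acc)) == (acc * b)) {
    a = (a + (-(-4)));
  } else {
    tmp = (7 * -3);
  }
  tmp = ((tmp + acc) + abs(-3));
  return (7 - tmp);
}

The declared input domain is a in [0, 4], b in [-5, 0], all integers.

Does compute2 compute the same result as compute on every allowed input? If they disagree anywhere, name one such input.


Although `min(b, b)` became `max(b, b)`, no input in the stated domain can expose it.
Spot check at a=4, b=-1 — compute: division by zero -> ERROR. compute2: division by zero -> ERROR. Both give ERROR.
Every one of the 30 inputs gives matching results.
verdict: equivalent


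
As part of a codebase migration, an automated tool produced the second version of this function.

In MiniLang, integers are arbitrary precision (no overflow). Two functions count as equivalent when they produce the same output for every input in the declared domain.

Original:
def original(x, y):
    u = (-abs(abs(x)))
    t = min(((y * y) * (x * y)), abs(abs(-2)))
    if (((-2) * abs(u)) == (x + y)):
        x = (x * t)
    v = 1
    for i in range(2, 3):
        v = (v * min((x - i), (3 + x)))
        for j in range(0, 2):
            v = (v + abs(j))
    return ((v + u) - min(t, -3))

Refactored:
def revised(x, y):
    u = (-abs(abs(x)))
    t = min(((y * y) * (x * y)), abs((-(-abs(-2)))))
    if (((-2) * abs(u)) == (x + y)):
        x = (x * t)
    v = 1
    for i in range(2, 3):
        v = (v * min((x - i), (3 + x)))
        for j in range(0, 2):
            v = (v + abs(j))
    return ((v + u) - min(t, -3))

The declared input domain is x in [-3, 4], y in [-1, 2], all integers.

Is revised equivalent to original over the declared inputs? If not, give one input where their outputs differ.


This is a faithful refactor — same computation, different form, but the computed results match everywhere.
One worked example (x=0, y=-1) — original: u := 0 | t := 0 | (((-2) * abs(u)) == (x + y)): false | v := 1 | iter i=2: | v := -2 | iter j=0: | v := -2 | iter j=1: | v := -1 | result 2; revised: u := 0 | t := 0 | (((-2) * abs(u)) == (x + y)): false | v := 1 | iter i=2: | v := -2 | iter j=0: | v := -2 | iter j=1: | v := -1 | result 2; agreement on 2.
Every one of the 32 inputs gives matching results.
verdict: equivalent


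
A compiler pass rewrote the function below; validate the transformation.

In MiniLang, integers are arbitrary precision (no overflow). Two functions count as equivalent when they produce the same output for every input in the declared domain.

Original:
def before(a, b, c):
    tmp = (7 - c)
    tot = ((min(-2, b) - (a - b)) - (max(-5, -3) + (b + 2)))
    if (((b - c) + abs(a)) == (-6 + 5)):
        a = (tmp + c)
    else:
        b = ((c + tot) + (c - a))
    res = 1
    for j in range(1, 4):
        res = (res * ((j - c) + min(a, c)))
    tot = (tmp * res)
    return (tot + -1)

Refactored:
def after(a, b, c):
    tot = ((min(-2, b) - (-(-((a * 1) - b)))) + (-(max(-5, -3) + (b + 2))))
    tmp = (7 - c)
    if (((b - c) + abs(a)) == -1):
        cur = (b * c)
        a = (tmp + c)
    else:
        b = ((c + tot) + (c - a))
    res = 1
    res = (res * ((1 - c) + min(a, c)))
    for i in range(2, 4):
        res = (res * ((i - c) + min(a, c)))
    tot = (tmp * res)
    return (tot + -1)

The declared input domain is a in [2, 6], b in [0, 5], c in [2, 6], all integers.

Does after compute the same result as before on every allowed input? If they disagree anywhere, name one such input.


Behavior is preserved: although arithmetic usage differs; also local variable names differ; also statement counts differ; also constant usage differs; also loop structure differs; also min/max/abs usage differs, the outputs never diverge.
As a probe, take a=3, b=2, c=2: before runs tmp := 5 | tot := -4 | (((b - c) + abs(a)) == (-6 + 5)): false | b := -3 | res := 1 | iter j=1: | res := 1 | iter j=2: | res := 2 | iter j=3: | res := 6 | tot := 30 | result 29; after runs tot := -4 | tmp := 5 | (((b - c) + abs(a)) == -1): false | b := -3 | res := 1 | res := 1 | iter i=2: | res := 2 | iter i=3: | res := 6 | tot := 30 | result 29; both end at 29.
Across all 150 domain points the two functions coincide.
verdict: equivalent


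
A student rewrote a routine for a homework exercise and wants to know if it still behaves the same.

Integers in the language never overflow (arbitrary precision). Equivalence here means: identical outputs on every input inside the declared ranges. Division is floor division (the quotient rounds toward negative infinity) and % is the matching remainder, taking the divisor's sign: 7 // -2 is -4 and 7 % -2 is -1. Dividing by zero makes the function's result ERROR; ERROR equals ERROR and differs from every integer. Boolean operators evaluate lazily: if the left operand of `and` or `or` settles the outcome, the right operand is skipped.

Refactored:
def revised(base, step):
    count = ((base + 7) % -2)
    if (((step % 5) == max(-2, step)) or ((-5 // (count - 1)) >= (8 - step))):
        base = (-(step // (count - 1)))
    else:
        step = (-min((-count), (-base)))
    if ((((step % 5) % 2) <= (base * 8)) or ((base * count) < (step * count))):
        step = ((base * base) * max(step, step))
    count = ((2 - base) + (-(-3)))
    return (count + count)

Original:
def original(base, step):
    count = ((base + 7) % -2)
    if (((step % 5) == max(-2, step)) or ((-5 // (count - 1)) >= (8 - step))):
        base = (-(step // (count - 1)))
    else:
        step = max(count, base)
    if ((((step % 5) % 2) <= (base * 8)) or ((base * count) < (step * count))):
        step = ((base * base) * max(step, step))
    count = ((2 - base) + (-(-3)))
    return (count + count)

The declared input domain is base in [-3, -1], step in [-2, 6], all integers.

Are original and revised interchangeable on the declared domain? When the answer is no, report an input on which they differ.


Side by side, the visible changes include: min/max/abs usage differs.
As a probe, take base=-1, step=-2: original runs count := 0 | (((step % 5) == max(-2, step)) or ((-5 // (count - 1)) >= (8 - step))): false | step := 0 | ((((step % 5) % 2) <= (base * 8)) or ((base * count) < (step * count))): false | count := 6 | result 12; revised runs count := 0 | (((step % 5) == max(-2, step)) or ((-5 // (count - 1)) >= (8 - step))): false | step := 0 | ((((step % 5) % 2) <= (base * 8)) or ((base * count) < (step * count))): false | count := 6 | result 12; both end at 12.
Across all 27 domain points the two functions coincide.
verdict: equivalent


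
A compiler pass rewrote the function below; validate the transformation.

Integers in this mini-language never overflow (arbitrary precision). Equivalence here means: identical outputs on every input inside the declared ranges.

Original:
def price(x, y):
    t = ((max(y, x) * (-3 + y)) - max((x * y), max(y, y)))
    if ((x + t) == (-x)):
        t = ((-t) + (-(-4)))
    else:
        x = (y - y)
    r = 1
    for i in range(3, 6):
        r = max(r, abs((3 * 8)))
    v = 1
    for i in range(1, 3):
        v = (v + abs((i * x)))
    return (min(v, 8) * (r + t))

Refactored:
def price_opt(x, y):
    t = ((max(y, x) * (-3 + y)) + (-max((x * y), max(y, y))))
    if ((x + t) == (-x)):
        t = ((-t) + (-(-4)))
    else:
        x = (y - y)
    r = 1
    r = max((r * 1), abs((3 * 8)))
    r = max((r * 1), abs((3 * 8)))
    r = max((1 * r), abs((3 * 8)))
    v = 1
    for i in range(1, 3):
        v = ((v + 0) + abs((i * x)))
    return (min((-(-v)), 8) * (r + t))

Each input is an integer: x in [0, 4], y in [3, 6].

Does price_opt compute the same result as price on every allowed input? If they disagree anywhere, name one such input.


Changes here: statement counts differ, and arithmetic usage differs, and loop structure differs, and min/max/abs usage differs, and constant usage differs; the full 20-point sweep finds no disagreement.
verdict: equivalent


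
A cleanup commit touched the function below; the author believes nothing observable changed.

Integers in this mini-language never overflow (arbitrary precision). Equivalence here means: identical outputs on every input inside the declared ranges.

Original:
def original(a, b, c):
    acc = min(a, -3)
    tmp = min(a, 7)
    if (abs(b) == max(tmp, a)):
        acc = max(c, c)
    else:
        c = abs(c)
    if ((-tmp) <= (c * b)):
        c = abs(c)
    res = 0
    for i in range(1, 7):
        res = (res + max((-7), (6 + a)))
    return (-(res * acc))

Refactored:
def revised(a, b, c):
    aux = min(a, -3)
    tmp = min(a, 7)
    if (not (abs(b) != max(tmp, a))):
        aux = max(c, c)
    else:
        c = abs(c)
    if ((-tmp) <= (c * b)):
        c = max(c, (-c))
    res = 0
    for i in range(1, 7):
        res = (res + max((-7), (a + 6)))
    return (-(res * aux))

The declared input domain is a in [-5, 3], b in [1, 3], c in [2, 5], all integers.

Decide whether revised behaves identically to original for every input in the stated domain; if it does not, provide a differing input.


Changes here: boolean connective usage differs, plus local variable names differ, plus comparison usage differs, plus min/max/abs usage differs; the full 108-point sweep finds no disagreement.
verdict: equivalent


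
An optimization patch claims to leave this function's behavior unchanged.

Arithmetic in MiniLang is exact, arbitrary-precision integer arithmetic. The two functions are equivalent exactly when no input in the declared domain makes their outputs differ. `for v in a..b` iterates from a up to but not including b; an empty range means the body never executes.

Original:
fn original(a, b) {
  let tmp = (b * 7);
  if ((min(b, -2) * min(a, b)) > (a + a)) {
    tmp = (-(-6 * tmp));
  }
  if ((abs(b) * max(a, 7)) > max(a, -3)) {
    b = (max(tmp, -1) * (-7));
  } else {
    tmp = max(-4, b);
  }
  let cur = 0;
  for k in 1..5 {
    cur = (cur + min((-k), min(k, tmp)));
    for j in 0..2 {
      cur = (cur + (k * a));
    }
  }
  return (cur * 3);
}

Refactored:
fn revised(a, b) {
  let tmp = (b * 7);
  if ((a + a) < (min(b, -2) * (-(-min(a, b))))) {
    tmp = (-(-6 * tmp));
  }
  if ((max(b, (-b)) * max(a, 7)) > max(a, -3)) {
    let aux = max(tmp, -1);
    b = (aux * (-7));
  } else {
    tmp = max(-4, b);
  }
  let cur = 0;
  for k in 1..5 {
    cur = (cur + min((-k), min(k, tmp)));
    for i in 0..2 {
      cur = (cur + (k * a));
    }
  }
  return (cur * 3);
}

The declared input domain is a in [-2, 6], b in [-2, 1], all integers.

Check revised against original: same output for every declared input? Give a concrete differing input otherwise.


Side by side, the visible changes include: local variable names differ, comparison usage differs, min/max/abs usage differs, statement counts differ.
Tracing a=5, b=-1: original: tmp = -7; ((min(b, -2) * min(a, b)) > (a + a)) -> false; ((abs(b) * max(a, 7)) > max(a, -3)) -> true; b = 7; cur = 0; [k=1]; cur = -7; [j=0]; cur = -2; [j=1]; cur = 3; [k=2]; cur = -4; [j=0]; cur = 6; [j=1]; cur = 16; [k=3]; cur = 9; [j=0]; cur = 24; [j=1]; cur = 39; [k=4]; cur = 32; [j=0]; cur = 52; [j=1]; cur = 72; return 216 | revised: tmp = -7; ((a + a) < (min(b, -2) * (-(-min(a, b))))) -> false; ((max(b, (-b)) * max(a, 7)) > max(a, -3)) -> true; aux = -1; b = 7; cur = 0; [k=1]; cur = -7; [i=0]; cur = -2; [i=1]; cur = 3; [k=2]; cur = -4; [i=0]; cur = 6; [i=1]; cur = 16; [k=3]; cur = 9; [i=0]; cur = 24; [i=1]; cur = 39; [k=4]; cur = 32; [i=0]; cur = 52; [i=1]; cur = 72; return 216 — matching result 216.
An exhaustive pass over the 36 declared inputs shows identical outputs.
verdict: equivalent


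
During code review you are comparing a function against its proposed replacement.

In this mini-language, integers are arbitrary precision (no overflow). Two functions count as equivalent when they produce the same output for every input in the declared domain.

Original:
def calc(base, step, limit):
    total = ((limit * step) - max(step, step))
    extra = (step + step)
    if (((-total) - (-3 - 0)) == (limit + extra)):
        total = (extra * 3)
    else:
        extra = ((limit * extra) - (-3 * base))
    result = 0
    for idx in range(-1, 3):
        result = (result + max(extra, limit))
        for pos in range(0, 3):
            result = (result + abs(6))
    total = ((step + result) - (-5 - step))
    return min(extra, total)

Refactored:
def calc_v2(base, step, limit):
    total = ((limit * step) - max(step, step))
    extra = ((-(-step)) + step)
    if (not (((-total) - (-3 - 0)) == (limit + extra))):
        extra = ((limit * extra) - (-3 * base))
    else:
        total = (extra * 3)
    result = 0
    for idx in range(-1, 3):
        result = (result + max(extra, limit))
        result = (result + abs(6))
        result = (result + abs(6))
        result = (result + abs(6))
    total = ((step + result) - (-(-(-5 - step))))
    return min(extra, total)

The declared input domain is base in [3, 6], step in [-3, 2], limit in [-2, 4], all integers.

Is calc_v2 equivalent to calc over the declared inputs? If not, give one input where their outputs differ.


Side by side, the visible changes include: min/max/abs usage differs, and local variable names differ, and arithmetic usage differs, and statement counts differ, and boolean connective usage differs, and loop structure differs, and constant usage differs.
Tracing base=3, step=-2, limit=3: calc: total = -4; extra = -4; (((-total) - (-3 - 0)) == (limit + extra)) -> false; extra = -3; result = 0; [idx=-1]; result = 3; [pos=0]; result = 9; [pos=1]; result = 15; [pos=2]; result = 21; [idx=0]; result = 24; [pos=0]; result = 30; [pos=1]; result = 36; [pos=2]; result = 42; [idx=1]; result = 45; [pos=0]; result = 51; [pos=1]; result = 57; [pos=2]; result = 63; [idx=2]; result = 66; [pos=0]; result = 72; [pos=1]; result = 78; [pos=2]; result = 84; total = 85; return -3 | calc_v2: total = -4; extra = -4; (not (((-total) - (-3 - 0)) == (limit + extra))) -> true; extra = -3; result = 0; [idx=-1]; result = 3; result = 9; result = 15; result = 21; [idx=0]; result = 24; result = 30; result = 36; result = 42; [idx=1]; result = 45; result = 51; result = 57; result = 63; [idx=2]; result = 66; result = 72; result = 78; result = 84; total = 85; return -3 — matching result -3.
Across all 168 domain points the two functions coincide.
verdict: equivalent


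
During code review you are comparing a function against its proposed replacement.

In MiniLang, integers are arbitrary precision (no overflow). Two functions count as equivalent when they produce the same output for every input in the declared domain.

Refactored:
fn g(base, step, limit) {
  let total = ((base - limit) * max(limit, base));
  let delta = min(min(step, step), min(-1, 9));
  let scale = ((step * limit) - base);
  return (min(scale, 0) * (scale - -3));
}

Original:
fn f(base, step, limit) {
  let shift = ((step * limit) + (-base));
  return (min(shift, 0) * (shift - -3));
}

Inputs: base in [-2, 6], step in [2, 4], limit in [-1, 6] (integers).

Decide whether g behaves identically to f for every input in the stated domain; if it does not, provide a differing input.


Changes here: statement counts differ; min/max/abs usage differs; arithmetic usage differs; local variable names differ; constant usage differs; the full 216-point sweep finds no disagreement.
verdict: equivalent


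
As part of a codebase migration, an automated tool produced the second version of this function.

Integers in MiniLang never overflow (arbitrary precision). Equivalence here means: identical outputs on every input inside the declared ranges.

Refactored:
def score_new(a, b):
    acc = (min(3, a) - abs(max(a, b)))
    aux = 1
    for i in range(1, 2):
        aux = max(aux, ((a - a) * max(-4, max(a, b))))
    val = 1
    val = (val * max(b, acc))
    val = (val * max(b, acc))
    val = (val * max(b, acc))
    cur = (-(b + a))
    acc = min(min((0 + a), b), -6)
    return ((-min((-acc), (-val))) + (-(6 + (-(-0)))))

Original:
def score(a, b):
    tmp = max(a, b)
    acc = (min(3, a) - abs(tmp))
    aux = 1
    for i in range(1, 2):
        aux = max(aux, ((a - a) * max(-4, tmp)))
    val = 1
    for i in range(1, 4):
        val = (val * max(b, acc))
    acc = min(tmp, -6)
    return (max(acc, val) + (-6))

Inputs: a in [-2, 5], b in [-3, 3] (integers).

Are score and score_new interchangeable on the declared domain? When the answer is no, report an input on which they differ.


Equivalent. There is a behavioral-looking edit here, yet the outcome never shifts on this domain.
Across all 56 domain points the two functions coincide.
As a probe, take a=-1, b=3: score runs tmp=3, then acc=-4, then aux=1, then (i=1), then aux=1, then val=1, then (i=1), then val=3, then (i=2), then val=9, then (i=3), then val=27, then acc=-6, then returns 21; score_new runs acc=-4, then aux=1, then (i=1), then aux=1, then val=1, then val=3, then val=9, then val=27, then cur=-2, then acc=-6, then returns 21; both end at 21.
verdict: equivalent


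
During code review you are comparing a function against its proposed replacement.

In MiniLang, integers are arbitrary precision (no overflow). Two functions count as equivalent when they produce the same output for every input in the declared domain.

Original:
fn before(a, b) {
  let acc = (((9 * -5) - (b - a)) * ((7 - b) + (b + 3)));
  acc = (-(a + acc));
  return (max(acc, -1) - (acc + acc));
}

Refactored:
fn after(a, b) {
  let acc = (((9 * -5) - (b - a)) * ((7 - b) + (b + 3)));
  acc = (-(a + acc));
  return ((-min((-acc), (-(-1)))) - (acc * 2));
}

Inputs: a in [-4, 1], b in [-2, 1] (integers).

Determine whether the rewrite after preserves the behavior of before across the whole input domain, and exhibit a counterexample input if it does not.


This is a faithful refactor — constant usage differs; min/max/abs usage differs; arithmetic usage differs, but the computed results match everywhere.
Tracing a=-4, b=-2: before: acc becomes -470; next acc becomes 474; next final value -474 | after: acc becomes -470; next acc becomes 474; next final value -474 — matching result -474.
Checked all 24 inputs in the declared domain: the outputs agree on every one.
verdict: equivalent


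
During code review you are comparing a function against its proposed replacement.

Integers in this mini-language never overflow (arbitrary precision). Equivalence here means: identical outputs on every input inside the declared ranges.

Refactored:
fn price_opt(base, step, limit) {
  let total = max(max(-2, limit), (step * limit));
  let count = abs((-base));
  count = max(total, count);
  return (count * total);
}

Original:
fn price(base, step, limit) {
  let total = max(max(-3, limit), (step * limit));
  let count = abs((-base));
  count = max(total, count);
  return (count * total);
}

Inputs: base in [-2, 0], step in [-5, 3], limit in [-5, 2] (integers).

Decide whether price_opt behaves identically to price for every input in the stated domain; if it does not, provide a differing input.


There is a counterexample at base=-2, step=1, limit=-5: -6 on one side, -4 on the other.
price: total = -3; count = 2; count = 2; return -6
price_opt: total = -2; count = 2; count = 2; return -4
verdict: not equivalent; witness: base=-2, step=1, limit=-5


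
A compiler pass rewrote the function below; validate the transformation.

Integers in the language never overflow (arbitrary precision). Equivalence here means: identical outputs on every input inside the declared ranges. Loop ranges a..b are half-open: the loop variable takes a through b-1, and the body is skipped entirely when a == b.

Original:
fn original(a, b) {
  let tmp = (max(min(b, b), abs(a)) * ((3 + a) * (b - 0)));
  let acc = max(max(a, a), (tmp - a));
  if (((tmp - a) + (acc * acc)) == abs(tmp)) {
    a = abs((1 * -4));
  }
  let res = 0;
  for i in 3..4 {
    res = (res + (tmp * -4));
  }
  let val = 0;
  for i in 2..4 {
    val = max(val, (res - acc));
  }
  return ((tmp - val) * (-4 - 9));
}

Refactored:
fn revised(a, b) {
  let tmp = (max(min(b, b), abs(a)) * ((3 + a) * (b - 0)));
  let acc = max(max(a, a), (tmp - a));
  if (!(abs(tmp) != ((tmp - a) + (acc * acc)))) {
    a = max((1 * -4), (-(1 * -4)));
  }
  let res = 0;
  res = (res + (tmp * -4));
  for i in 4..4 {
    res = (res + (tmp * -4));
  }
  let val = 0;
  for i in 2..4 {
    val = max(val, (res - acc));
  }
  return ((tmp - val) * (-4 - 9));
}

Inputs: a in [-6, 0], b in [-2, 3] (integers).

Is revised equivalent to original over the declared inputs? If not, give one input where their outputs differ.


The two versions differ — the changes include boolean connective usage differs; comparison usage differs; loop structure differs; arithmetic usage differs; statement counts differ; min/max/abs usage differs; constant usage differs.
As a probe, take a=-3, b=-1: original runs tmp becomes 0; next acc becomes 3; next (((tmp - a) + (acc * acc)) == abs(tmp)) evaluates to false; next res becomes 0; next at i=3:; next res becomes 0; next val becomes 0; next at i=2:; next val becomes 0; next at i=3:; next val becomes 0; next final value 0; revised runs tmp becomes 0; next acc becomes 3; next (!(abs(tmp) != ((tmp - a) + (acc * acc)))) evaluates to false; next res becomes 0; next res becomes 0; next i never enters its loop body; next val becomes 0; next at i=2:; next val becomes 0; next at i=3:; next val becomes 0; next final value 0; both end at 0.
An exhaustive pass over the 42 declared inputs shows identical outputs.
verdict: equivalent


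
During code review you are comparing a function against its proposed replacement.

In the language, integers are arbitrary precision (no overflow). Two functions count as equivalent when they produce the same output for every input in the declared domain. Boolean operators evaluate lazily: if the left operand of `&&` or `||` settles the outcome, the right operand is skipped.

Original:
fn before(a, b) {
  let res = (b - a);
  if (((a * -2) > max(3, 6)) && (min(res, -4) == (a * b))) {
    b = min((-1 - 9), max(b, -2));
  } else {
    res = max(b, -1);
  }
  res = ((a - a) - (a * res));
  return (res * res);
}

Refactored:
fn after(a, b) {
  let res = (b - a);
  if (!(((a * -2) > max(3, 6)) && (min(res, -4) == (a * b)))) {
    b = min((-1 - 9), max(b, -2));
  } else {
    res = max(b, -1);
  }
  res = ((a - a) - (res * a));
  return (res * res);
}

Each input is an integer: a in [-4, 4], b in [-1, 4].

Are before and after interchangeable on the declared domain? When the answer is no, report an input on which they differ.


a=-4, b=-1 yields 16 from before but 144 from after.
verdict: not equivalent; witness: a=-4, b=-1


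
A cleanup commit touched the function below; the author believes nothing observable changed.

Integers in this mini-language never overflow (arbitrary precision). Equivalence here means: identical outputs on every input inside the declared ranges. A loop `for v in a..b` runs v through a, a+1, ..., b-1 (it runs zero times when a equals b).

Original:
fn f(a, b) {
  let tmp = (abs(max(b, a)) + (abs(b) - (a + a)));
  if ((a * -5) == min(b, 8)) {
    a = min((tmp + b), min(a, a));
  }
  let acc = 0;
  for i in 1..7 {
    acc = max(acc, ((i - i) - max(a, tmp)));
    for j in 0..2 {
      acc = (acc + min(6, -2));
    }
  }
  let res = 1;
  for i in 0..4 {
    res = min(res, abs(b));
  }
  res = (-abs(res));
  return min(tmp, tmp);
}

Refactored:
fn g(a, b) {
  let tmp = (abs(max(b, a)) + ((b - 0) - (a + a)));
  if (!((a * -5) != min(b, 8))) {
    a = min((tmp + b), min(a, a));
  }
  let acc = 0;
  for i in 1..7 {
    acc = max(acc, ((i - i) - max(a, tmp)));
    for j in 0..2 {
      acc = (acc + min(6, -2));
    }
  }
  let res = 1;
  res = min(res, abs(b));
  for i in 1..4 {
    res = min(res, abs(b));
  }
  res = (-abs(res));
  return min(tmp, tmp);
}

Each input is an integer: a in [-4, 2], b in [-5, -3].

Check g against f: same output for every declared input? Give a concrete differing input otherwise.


These are not equivalent — on a=-4, b=-5 the outputs split (17 vs 7).
f: tmp = 17; ((a * -5) == min(b, 8)) -> false; acc = 0; [i=1]; acc = 0; [j=0]; acc = -2; [j=1]; acc = -4; [i=2]; acc = -4; [j=0]; acc = -6; [j=1]; acc = -8; [i=3]; acc = -8; [j=0]; acc = -10; [j=1]; acc = -12; [i=4]; acc = -12; [j=0]; acc = -14; [j=1]; acc = -16; [i=5]; acc = -16; [j=0]; acc = -18; [j=1]; acc = -20; [i=6]; acc = -17; [j=0]; acc = -19; [j=1]; acc = -21; res = 1; [i=0]; res = 1; [i=1]; res = 1; [i=2]; res = 1; [i=3]; res = 1; res = -1; return 17
g: tmp = 7; (!((a * -5) != min(b, 8))) -> false; acc = 0; [i=1]; acc = 0; [j=0]; acc = -2; [j=1]; acc = -4; [i=2]; acc = -4; [j=0]; acc = -6; [j=1]; acc = -8; [i=3]; acc = -7; [j=0]; acc = -9; [j=1]; acc = -11; [i=4]; acc = -7; [j=0]; acc = -9; [j=1]; acc = -11; [i=5]; acc = -7; [j=0]; acc = -9; [j=1]; acc = -11; [i=6]; acc = -7; [j=0]; acc = -9; [j=1]; acc = -11; res = 1; res = 1; [i=1]; res = 1; [i=2]; res = 1; [i=3]; res = 1; res = -1; return 7
verdict: not equivalent; witness: a=-4, b=-5
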